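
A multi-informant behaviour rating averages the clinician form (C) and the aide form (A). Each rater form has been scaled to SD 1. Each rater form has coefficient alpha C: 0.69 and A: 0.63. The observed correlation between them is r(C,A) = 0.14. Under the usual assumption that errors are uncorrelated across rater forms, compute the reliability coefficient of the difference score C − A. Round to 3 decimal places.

0.605

Var(C−A) = 1 + 1 − 2·0.14 = 2 − 0.28 = 1.72.
Under uncorrelated errors the observed covariances equal the true-score covariances, so only the own-variance terms attenuate.
True-score variance = [0.69 + 0.63] − 0.28 = 1.32 − 0.28 = 1.04.
Reliability = 1.04 / 1.72 = 0.605.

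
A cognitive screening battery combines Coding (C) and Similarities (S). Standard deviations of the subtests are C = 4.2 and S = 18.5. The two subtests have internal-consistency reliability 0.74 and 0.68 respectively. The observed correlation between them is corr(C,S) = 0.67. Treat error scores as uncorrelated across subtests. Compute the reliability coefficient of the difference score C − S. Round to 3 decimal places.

Var(C−S) = 4.2² + 18.5² − 2·4.2·18.5·0.67 = 359.89 − 104.118 = 255.772.
Because errors are independent across components, Cov(Tᵢ,Tⱼ) = Cov(Xᵢ,Xⱼ); the off-diagonal part of the true-score variance is the same as above.
True-score variance = [4.2²·0.74 + 18.5²·0.68] − 104.118 = 245.784 − 104.118 = 141.666.
Reliability = 141.666 / 255.772 = 0.554.

0.554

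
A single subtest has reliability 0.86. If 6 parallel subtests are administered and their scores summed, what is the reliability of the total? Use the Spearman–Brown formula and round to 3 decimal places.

ρ_k = kρ / (1 + (k−1)ρ) = 6·0.86 / (1 + 5·0.86) = 5.160 / 5.300 = 0.974.

0.974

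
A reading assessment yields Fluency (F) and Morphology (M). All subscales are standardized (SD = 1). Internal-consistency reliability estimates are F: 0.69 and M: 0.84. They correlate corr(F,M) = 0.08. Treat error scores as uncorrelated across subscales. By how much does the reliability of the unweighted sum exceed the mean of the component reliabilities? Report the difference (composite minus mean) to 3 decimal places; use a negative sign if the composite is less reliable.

0.017

Var(sum) = 2 + 0.16 = 2.16; true-score variance = 1.53 + 0.16 = 1.69; composite reliability = 0.7824.
Mean component reliability = 0.7650.
Difference = 0.7824 − 0.7650 = 0.017.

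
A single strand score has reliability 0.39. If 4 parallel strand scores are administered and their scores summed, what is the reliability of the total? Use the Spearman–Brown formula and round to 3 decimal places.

0.719

ρ_k = kρ / (1 + (k−1)ρ) = 4·0.39 / (1 + 3·0.39) = 1.560 / 2.170 = 0.719.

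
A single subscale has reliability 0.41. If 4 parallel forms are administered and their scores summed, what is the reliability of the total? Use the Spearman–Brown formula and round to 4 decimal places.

0.7354

ρ_k = kρ / (1 + (k−1)ρ) = 4·0.41 / (1 + 3·0.41) = 1.640 / 2.230 = 0.7354.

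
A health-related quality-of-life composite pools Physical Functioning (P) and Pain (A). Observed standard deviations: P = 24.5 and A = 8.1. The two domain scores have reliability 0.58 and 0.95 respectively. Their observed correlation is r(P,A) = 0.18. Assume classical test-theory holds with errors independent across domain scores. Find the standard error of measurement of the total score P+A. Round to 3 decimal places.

15.981

Var(total) = 665.86 + 71.442 = 737.302.
True-score variance = 410.474 + 71.442 = 481.916, so reliability = 0.6536.
Error variance = 737.302 − 481.916 = 255.386; SEM = √255.386 = 15.981.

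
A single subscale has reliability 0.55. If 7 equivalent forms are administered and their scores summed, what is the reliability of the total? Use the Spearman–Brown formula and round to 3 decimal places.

ρ_k = kρ / (1 + (k−1)ρ) = 7·0.55 / (1 + 6·0.55) = 3.850 / 4.300 = 0.895.

0.895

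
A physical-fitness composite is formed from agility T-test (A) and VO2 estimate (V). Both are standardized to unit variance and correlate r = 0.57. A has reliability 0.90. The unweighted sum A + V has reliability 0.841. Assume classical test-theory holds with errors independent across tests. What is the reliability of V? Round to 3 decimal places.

0.601

Var(A+V) = 2 + 2·0.57 = 3.140.
True-score variance = ρ_A + ρ_V + 2·0.57, so 0.841 = (0.90 + ρ_V + 1.14) / 3.140.
ρ_V = 0.841·3.140 − 0.90 − 1.14 = 0.601.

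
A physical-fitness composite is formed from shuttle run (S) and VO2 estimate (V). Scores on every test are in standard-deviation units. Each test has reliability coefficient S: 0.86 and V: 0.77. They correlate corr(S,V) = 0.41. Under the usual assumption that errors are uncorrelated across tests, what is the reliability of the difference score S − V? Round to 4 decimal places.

Var(S−V) = 1 + 1 − 2·0.41 = 2 − 0.82 = 1.18.
Under uncorrelated errors the observed covariances equal the true-score covariances, so only the own-variance terms attenuate.
True-score variance = [0.86 + 0.77] − 0.82 = 1.63 − 0.82 = 0.81.
Reliability = 0.81 / 1.18 = 0.6864.

0.6864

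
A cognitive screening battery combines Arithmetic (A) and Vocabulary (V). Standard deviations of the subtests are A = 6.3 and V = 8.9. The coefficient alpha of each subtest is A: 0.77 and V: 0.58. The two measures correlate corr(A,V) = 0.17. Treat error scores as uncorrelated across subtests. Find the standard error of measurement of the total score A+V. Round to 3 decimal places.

6.511

Var(total) = 118.9 + 19.0638 = 137.964.
True-score variance = 76.5031 + 19.0638 = 95.5669, so reliability = 0.6927.
Error variance = 137.964 − 95.5669 = 42.3969; SEM = √42.3969 = 6.511.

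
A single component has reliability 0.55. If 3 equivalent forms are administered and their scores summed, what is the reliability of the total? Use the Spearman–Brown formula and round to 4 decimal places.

ρ_k = kρ / (1 + (k−1)ρ) = 3·0.55 / (1 + 2·0.55) = 1.650 / 2.100 = 0.7857.

0.7857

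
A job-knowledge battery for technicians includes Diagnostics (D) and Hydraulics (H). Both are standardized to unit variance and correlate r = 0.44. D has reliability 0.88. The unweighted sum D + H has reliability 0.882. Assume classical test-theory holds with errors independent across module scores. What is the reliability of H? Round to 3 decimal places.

Var(D+H) = 2 + 2·0.44 = 2.880.
True-score variance = ρ_D + ρ_H + 2·0.44, so 0.882 = (0.88 + ρ_H + 0.88) / 2.880.
ρ_H = 0.882·2.880 − 0.88 − 0.88 = 0.780.

0.780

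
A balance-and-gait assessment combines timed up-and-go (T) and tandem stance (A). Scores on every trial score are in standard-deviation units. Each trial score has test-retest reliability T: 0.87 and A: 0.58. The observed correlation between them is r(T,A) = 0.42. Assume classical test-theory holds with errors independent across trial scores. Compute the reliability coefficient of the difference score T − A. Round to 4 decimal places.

0.5259

Var(T−A) = 1 + 1 − 2·0.42 = 2 − 0.84 = 1.16.
Under uncorrelated errors the observed covariances equal the true-score covariances, so only the own-variance terms attenuate.
True-score variance = [0.87 + 0.58] − 0.84 = 1.45 − 0.84 = 0.61.
Reliability = 0.61 / 1.16 = 0.5259.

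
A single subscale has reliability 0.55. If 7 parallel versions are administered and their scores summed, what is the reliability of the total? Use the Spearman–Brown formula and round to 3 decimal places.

0.895

ρ_k = kρ / (1 + (k−1)ρ) = 7·0.55 / (1 + 6·0.55) = 3.850 / 4.300 = 0.895.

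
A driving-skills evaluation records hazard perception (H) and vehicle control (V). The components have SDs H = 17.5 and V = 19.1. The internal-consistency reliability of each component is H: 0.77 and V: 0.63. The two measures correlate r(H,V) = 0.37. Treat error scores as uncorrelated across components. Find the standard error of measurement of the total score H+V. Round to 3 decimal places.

14.332

Var(total) = 671.06 + 247.345 = 918.405.
True-score variance = 465.643 + 247.345 = 712.988, so reliability = 0.7763.
Error variance = 918.405 − 712.988 = 205.417; SEM = √205.417 = 14.332.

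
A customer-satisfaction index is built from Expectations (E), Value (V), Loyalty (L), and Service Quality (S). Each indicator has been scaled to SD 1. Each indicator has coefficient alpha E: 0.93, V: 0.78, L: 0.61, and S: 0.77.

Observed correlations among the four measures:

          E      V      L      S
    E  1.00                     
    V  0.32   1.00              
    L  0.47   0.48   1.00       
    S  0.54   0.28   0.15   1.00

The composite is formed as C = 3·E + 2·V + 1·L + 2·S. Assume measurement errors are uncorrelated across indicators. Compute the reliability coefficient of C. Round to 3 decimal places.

Var(C) = 3² + 2² + 1 + 2² + 2·[6·0.32 + 3·0.47 + 6·0.54 + 2·0.48 + 4·0.28 + 2·0.15] = 18 + 17.9 = 35.9.
Under uncorrelated errors the observed covariances equal the true-score covariances, so only the own-variance terms attenuate.
True-score variance = [3²·0.93 + 2²·0.78 + 0.61 + 2²·0.77] + 17.9 = 15.18 + 17.9 = 33.08.
Reliability = 33.08 / 35.9 = 0.921.

0.921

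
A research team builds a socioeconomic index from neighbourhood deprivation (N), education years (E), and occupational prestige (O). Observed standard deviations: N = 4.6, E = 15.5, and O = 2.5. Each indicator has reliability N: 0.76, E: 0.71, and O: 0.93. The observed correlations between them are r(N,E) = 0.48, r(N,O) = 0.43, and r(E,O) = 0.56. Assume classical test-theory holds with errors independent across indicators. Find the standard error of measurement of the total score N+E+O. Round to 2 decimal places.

Var(total) = 267.66 + 121.738 = 389.398.
True-score variance = 192.472 + 121.738 = 314.21, so reliability = 0.8069.
Error variance = 389.398 − 314.21 = 75.1884; SEM = √75.1884 = 8.67.

8.67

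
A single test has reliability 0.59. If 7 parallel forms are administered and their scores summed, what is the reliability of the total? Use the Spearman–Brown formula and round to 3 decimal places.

0.910

ρ_k = kρ / (1 + (k−1)ρ) = 7·0.59 / (1 + 6·0.59) = 4.130 / 4.540 = 0.910.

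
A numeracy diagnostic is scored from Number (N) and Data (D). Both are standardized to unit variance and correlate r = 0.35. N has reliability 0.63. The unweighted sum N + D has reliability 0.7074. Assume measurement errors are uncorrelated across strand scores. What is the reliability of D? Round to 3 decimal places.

Var(N+D) = 2 + 2·0.35 = 2.700.
True-score variance = ρ_N + ρ_D + 2·0.35, so 0.7074 = (0.63 + ρ_D + 0.70) / 2.700.
ρ_D = 0.7074·2.700 − 0.63 − 0.70 = 0.580.

0.580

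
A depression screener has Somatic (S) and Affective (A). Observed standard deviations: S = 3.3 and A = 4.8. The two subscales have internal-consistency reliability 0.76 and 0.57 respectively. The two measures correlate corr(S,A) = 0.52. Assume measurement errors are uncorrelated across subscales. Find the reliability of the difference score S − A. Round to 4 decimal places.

Var(S−A) = 3.3² + 4.8² − 2·3.3·4.8·0.52 = 33.93 − 16.4736 = 17.4564.
With uncorrelated errors the cross-covariances are all true-score covariance, so they carry over unchanged; only the diagonal terms shrink to ρᵢσᵢ².
True-score variance = [3.3²·0.76 + 4.8²·0.57] − 16.4736 = 21.4092 − 16.4736 = 4.9356.
Reliability = 4.9356 / 17.4564 = 0.2827.

0.2827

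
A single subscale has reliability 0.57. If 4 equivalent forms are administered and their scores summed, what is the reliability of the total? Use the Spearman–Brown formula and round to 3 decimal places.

ρ_k = kρ / (1 + (k−1)ρ) = 4·0.57 / (1 + 3·0.57) = 2.280 / 2.710 = 0.841.

0.841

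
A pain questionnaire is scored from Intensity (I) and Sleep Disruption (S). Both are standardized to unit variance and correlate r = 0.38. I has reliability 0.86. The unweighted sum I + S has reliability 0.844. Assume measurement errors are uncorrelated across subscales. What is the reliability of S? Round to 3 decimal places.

Var(I+S) = 2 + 2·0.38 = 2.760.
True-score variance = ρ_I + ρ_S + 2·0.38, so 0.844 = (0.86 + ρ_S + 0.76) / 2.760.
ρ_S = 0.844·2.760 − 0.86 − 0.76 = 0.709.

0.709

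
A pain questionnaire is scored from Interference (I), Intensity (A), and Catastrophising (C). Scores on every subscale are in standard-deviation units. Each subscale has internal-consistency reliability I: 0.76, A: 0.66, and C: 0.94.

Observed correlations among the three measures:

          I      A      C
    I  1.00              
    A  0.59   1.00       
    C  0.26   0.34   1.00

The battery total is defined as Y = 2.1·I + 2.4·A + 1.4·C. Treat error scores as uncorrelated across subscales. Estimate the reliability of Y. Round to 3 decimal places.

Var(Y) = 2.1² + 2.4² + 1.4² + 2·[5.04·0.59 + 2.94·0.26 + 3.36·0.34] = 12.13 + 9.7608 = 21.8908.
Because errors are independent across components, Cov(Tᵢ,Tⱼ) = Cov(Xᵢ,Xⱼ); the off-diagonal part of the true-score variance is the same as above.
True-score variance = [2.1²·0.76 + 2.4²·0.66 + 1.4²·0.94] + 9.7608 = 8.9956 + 9.7608 = 18.7564.
Reliability = 18.7564 / 21.8908 = 0.857.

0.857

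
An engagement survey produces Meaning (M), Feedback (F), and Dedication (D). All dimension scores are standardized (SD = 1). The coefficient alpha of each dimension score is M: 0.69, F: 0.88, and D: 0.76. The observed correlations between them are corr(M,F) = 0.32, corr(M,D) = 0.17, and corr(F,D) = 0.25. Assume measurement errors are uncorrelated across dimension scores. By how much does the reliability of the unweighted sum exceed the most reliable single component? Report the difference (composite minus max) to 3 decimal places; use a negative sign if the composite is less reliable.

-0.030

Var(sum) = 3 + 1.48 = 4.48; true-score variance = 2.33 + 1.48 = 3.81; composite reliability = 0.8504.
Max component reliability = 0.8800.
Difference = 0.8504 − 0.8800 = -0.030.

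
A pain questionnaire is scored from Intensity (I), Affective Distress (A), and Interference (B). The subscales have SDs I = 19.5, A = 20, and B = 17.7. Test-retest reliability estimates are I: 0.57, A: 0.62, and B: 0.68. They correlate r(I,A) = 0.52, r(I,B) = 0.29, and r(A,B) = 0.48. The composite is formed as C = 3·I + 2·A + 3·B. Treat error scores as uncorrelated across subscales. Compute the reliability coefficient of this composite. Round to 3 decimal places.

Var(C) = 3²·19.5² + 2²·20² + 3²·17.7² + 2·[6·19.5·20·0.52 + 9·19.5·17.7·0.29 + 6·20·17.7·0.48] = 7841.86 + 6274.32 = 14116.2.
Because errors are independent across components, Cov(Tᵢ,Tⱼ) = Cov(Xᵢ,Xⱼ); the off-diagonal part of the true-score variance is the same as above.
True-score variance = [3²·19.5²·0.57 + 2²·20²·0.62 + 3²·17.7²·0.68] + 6274.32 = 4860.02 + 6274.32 = 11134.3.
Reliability = 11134.3 / 14116.2 = 0.789.

0.789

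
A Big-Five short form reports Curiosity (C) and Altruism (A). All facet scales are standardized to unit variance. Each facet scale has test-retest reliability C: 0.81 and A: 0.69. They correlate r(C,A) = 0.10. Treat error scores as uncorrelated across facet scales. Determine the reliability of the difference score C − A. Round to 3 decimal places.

Var(C−A) = 1 + 1 − 2·0.10 = 2 − 0.2 = 1.8.
With uncorrelated errors the cross-covariances are all true-score covariance, so they carry over unchanged; only the diagonal terms shrink to ρᵢσᵢ².
True-score variance = [0.81 + 0.69] − 0.2 = 1.5 − 0.2 = 1.3.
Reliability = 1.3 / 1.8 = 0.722.

0.722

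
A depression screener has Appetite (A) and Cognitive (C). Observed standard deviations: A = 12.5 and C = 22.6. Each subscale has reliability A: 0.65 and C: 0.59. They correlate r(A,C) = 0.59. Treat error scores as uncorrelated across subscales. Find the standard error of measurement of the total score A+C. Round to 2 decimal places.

Var(total) = 667.01 + 333.35 = 1000.36.
True-score variance = 402.911 + 333.35 = 736.261, so reliability = 0.7360.
Error variance = 1000.36 − 736.261 = 264.099; SEM = √264.099 = 16.25.

16.25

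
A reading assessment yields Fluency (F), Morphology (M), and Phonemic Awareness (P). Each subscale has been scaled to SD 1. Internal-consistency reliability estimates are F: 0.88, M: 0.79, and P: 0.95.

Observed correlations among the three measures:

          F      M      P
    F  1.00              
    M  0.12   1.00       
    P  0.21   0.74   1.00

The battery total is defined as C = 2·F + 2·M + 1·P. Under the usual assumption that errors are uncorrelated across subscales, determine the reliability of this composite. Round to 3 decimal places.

0.900

Var(C) = 2² + 2² + 1 + 2·[4·0.12 + 2·0.21 + 2·0.74] = 9 + 4.76 = 13.76.
With uncorrelated errors the cross-covariances are all true-score covariance, so they carry over unchanged; only the diagonal terms shrink to ρᵢσᵢ².
True-score variance = [2²·0.88 + 2²·0.79 + 0.95] + 4.76 = 7.63 + 4.76 = 12.39.
Reliability = 12.39 / 13.76 = 0.900.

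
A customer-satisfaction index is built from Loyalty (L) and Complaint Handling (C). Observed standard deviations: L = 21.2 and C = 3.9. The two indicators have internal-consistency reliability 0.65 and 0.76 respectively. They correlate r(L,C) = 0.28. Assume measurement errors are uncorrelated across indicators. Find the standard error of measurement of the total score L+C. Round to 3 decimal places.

12.687

Var(total) = 464.65 + 46.3008 = 510.951.
True-score variance = 303.696 + 46.3008 = 349.996, so reliability = 0.6850.
Error variance = 510.951 − 349.996 = 160.954; SEM = √160.954 = 12.687.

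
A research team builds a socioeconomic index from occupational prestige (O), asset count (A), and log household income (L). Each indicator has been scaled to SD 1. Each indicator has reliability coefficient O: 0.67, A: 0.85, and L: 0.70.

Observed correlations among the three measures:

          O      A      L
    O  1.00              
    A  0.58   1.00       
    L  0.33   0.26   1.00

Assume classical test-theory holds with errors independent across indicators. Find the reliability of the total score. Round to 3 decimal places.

0.854

Var(O+A+L) = 3 + 2·[0.58 + 0.33 + 0.26] = 3 + 2.34 = 5.34.
Under uncorrelated errors the observed covariances equal the true-score covariances, so only the own-variance terms attenuate.
True-score variance = [0.67 + 0.85 + 0.70] + 2.34 = 2.22 + 2.34 = 4.56.
Reliability = 4.56 / 5.34 = 0.854.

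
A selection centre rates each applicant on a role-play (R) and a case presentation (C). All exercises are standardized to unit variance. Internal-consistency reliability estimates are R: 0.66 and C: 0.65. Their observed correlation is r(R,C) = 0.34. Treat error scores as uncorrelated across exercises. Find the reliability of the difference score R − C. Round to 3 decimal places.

0.477

Var(R−C) = 1 + 1 − 2·0.34 = 2 − 0.68 = 1.32.
With uncorrelated errors the cross-covariances are all true-score covariance, so they carry over unchanged; only the diagonal terms shrink to ρᵢσᵢ².
True-score variance = [0.66 + 0.65] − 0.68 = 1.31 − 0.68 = 0.63.
Reliability = 0.63 / 1.32 = 0.477.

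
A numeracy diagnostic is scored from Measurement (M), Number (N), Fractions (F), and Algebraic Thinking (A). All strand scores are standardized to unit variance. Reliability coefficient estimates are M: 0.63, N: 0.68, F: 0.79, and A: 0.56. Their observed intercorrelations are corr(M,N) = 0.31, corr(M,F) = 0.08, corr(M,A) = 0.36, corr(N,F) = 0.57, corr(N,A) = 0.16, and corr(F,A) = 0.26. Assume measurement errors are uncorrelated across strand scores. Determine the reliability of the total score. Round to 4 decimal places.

Var(M+N+F+A) = 4 + 2·[0.31 + 0.08 + 0.36 + 0.57 + 0.16 + 0.26] = 4 + 3.48 = 7.48.
Under uncorrelated errors the observed covariances equal the true-score covariances, so only the own-variance terms attenuate.
True-score variance = [0.63 + 0.68 + 0.79 + 0.56] + 3.48 = 2.66 + 3.48 = 6.14.
Reliability = 6.14 / 7.48 = 0.8209.

0.8209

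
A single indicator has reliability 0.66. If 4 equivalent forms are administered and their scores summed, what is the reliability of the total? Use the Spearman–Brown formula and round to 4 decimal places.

0.8859

ρ_k = kρ / (1 + (k−1)ρ) = 4·0.66 / (1 + 3·0.66) = 2.640 / 2.980 = 0.8859.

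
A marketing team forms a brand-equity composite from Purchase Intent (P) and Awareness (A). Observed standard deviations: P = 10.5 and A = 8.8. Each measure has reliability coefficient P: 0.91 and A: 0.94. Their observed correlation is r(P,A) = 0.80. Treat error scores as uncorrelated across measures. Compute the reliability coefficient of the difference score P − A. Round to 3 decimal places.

Var(P−A) = 10.5² + 8.8² − 2·10.5·8.8·0.80 = 187.69 − 147.84 = 39.85.
Because errors are independent across components, Cov(Tᵢ,Tⱼ) = Cov(Xᵢ,Xⱼ); the off-diagonal part of the true-score variance is the same as above.
True-score variance = [10.5²·0.91 + 8.8²·0.94] − 147.84 = 173.121 − 147.84 = 25.2811.
Reliability = 25.2811 / 39.85 = 0.634.

0.634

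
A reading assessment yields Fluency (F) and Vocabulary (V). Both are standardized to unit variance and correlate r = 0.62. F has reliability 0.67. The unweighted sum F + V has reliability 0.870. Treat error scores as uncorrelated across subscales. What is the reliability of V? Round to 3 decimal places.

0.909

Var(F+V) = 2 + 2·0.62 = 3.240.
True-score variance = ρ_F + ρ_V + 2·0.62, so 0.870 = (0.67 + ρ_V + 1.24) / 3.240.
ρ_V = 0.870·3.240 − 0.67 − 1.24 = 0.909.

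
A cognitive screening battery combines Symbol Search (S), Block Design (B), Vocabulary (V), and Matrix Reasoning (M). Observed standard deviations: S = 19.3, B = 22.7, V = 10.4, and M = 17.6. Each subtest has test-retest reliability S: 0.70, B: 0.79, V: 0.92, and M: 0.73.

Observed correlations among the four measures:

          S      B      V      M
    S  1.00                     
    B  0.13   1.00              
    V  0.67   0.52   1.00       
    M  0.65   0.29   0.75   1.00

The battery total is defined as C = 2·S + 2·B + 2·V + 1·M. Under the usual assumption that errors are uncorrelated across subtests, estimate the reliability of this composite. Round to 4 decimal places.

0.8853

Var(C) = 2²·19.3² + 2²·22.7² + 2²·10.4² + 17.6² + 2·[4·19.3·22.7·0.13 + 4·19.3·10.4·0.67 + 2·19.3·17.6·0.65 + 4·22.7·10.4·0.52 + 2·22.7·17.6·0.29 + 2·10.4·17.6·0.75] = 4293.52 + 4409.32 = 8702.84.
Because errors are independent across components, Cov(Tᵢ,Tⱼ) = Cov(Xᵢ,Xⱼ); the off-diagonal part of the true-score variance is the same as above.
True-score variance = [2²·19.3²·0.70 + 2²·22.7²·0.79 + 2²·10.4²·0.92 + 17.6²·0.73] + 4409.32 = 3295.44 + 4409.32 = 7704.76.
Reliability = 7704.76 / 8702.84 = 0.8853.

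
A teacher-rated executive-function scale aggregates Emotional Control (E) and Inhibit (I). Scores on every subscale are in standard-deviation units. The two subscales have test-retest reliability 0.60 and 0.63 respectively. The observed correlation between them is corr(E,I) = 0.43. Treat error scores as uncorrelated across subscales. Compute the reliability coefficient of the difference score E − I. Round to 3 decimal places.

0.325

Var(E−I) = 1 + 1 − 2·0.43 = 2 − 0.86 = 1.14.
With uncorrelated errors the cross-covariances are all true-score covariance, so they carry over unchanged; only the diagonal terms shrink to ρᵢσᵢ².
True-score variance = [0.60 + 0.63] − 0.86 = 1.23 − 0.86 = 0.37.
Reliability = 0.37 / 1.14 = 0.325.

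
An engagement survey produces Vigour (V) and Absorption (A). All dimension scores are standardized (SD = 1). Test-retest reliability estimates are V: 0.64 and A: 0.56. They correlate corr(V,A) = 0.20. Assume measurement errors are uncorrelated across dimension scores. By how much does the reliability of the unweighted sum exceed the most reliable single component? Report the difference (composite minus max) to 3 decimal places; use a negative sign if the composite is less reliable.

0.027

Var(sum) = 2 + 0.4 = 2.4; true-score variance = 1.2 + 0.4 = 1.6; composite reliability = 0.6667.
Max component reliability = 0.6400.
Difference = 0.6667 − 0.6400 = 0.027.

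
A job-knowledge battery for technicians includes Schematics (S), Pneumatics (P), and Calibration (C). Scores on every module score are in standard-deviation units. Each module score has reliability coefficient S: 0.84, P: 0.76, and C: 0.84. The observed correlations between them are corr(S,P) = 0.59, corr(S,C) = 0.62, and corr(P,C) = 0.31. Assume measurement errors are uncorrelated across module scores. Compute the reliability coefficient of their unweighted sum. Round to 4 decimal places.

0.9073

Var(S+P+C) = 3 + 2·[0.59 + 0.62 + 0.31] = 3 + 3.04 = 6.04.
Under uncorrelated errors the observed covariances equal the true-score covariances, so only the own-variance terms attenuate.
True-score variance = [0.84 + 0.76 + 0.84] + 3.04 = 2.44 + 3.04 = 5.48.
Reliability = 5.48 / 6.04 = 0.9073.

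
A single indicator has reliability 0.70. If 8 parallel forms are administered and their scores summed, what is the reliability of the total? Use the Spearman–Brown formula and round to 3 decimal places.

0.949

ρ_k = kρ / (1 + (k−1)ρ) = 8·0.70 / (1 + 7·0.70) = 5.600 / 5.900 = 0.949.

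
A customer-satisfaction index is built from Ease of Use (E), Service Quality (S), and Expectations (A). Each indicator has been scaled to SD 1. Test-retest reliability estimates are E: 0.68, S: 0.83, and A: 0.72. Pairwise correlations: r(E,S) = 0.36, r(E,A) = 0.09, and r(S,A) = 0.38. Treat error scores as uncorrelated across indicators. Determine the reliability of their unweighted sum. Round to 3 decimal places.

Var(E+S+A) = 3 + 2·[0.36 + 0.09 + 0.38] = 3 + 1.66 = 4.66.
With uncorrelated errors the cross-covariances are all true-score covariance, so they carry over unchanged; only the diagonal terms shrink to ρᵢσᵢ².
True-score variance = [0.68 + 0.83 + 0.72] + 1.66 = 2.23 + 1.66 = 3.89.
Reliability = 3.89 / 4.66 = 0.835.

0.835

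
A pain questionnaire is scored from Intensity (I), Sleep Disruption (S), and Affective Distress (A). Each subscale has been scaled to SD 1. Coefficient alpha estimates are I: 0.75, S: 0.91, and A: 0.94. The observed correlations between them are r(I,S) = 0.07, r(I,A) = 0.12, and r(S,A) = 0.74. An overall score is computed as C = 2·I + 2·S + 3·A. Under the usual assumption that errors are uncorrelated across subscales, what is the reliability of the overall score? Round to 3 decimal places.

0.932

Var(C) = 2² + 2² + 3² + 2·[4·0.07 + 6·0.12 + 6·0.74] = 17 + 10.88 = 27.88.
With uncorrelated errors the cross-covariances are all true-score covariance, so they carry over unchanged; only the diagonal terms shrink to ρᵢσᵢ².
True-score variance = [2²·0.75 + 2²·0.91 + 3²·0.94] + 10.88 = 15.1 + 10.88 = 25.98.
Reliability = 25.98 / 27.88 = 0.932.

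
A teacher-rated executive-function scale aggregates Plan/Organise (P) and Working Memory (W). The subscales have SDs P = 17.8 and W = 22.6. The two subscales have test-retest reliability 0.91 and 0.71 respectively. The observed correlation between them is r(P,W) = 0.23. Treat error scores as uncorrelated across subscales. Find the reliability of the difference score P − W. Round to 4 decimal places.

Var(P−W) = 17.8² + 22.6² − 2·17.8·22.6·0.23 = 827.6 − 185.049 = 642.551.
Under uncorrelated errors the observed covariances equal the true-score covariances, so only the own-variance terms attenuate.
True-score variance = [17.8²·0.91 + 22.6²·0.71] − 185.049 = 650.964 − 185.049 = 465.915.
Reliability = 465.915 / 642.551 = 0.7251.

0.7251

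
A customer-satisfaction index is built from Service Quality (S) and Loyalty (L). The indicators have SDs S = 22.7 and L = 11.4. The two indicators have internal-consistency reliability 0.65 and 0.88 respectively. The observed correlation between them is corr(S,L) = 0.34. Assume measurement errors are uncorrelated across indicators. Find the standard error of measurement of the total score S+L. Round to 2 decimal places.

14.00

Var(total) = 645.25 + 175.97 = 821.22.
True-score variance = 449.303 + 175.97 = 625.274, so reliability = 0.7614.
Error variance = 821.22 − 625.274 = 195.947; SEM = √195.947 = 14.00.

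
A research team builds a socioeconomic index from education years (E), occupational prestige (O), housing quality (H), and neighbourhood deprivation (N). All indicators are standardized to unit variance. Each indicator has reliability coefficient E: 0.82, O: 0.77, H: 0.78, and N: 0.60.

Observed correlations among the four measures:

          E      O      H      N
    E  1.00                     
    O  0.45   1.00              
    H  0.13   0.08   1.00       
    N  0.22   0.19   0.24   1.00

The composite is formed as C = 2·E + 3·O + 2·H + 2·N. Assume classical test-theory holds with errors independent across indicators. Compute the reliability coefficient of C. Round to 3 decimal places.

0.847

Var(C) = 2² + 3² + 2² + 2² + 2·[6·0.45 + 4·0.13 + 4·0.22 + 6·0.08 + 6·0.19 + 4·0.24] = 21 + 13.36 = 34.36.
Because errors are independent across components, Cov(Tᵢ,Tⱼ) = Cov(Xᵢ,Xⱼ); the off-diagonal part of the true-score variance is the same as above.
True-score variance = [2²·0.82 + 3²·0.77 + 2²·0.78 + 2²·0.60] + 13.36 = 15.73 + 13.36 = 29.09.
Reliability = 29.09 / 34.36 = 0.847.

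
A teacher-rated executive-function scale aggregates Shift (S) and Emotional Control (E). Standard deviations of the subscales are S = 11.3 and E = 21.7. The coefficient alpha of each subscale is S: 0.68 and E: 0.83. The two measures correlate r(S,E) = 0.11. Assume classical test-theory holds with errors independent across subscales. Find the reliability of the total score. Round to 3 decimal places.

0.815

Var(S+E) = 11.3² + 21.7² + 2·[11.3·21.7·0.11] = 598.58 + 53.9462 = 652.526.
With uncorrelated errors the cross-covariances are all true-score covariance, so they carry over unchanged; only the diagonal terms shrink to ρᵢσᵢ².
True-score variance = [11.3²·0.68 + 21.7²·0.83] + 53.9462 = 477.668 + 53.9462 = 531.614.
Reliability = 531.614 / 652.526 = 0.815.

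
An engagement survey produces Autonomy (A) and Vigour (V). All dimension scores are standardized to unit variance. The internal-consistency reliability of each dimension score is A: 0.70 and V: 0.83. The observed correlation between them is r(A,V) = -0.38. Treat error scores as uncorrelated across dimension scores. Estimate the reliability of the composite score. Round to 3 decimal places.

0.621

Var(A+V) = 2 + 2·[(-0.38)] = 2 − 0.76 = 1.24.
Because errors are independent across components, Cov(Tᵢ,Tⱼ) = Cov(Xᵢ,Xⱼ); the off-diagonal part of the true-score variance is the same as above.
True-score variance = [0.70 + 0.83] − 0.76 = 1.53 − 0.76 = 0.77.
Reliability = 0.77 / 1.24 = 0.621.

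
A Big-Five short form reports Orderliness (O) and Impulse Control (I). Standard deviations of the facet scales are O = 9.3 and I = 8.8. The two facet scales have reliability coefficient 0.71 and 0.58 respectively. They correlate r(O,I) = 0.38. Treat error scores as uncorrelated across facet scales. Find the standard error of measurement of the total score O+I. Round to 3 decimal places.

7.590

Var(total) = 163.93 + 62.1984 = 226.128.
True-score variance = 106.323 + 62.1984 = 168.522, so reliability = 0.7452.
Error variance = 226.128 − 168.522 = 57.6069; SEM = √57.6069 = 7.590.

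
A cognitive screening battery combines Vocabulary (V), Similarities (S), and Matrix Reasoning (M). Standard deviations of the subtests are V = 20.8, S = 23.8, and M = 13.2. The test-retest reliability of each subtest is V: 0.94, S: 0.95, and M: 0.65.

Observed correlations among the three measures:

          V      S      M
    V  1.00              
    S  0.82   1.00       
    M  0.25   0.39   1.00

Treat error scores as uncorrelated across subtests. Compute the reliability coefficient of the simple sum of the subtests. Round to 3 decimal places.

Var(V+S+M) = 20.8² + 23.8² + 13.2² + 2·[20.8·23.8·0.82 + 20.8·13.2·0.25 + 23.8·13.2·0.39] = 1173.32 + 1194.19 = 2367.51.
Because errors are independent across components, Cov(Tᵢ,Tⱼ) = Cov(Xᵢ,Xⱼ); the off-diagonal part of the true-score variance is the same as above.
True-score variance = [20.8²·0.94 + 23.8²·0.95 + 13.2²·0.65] + 1194.19 = 1058.06 + 1194.19 = 2252.25.
Reliability = 2252.25 / 2367.51 = 0.951.

0.951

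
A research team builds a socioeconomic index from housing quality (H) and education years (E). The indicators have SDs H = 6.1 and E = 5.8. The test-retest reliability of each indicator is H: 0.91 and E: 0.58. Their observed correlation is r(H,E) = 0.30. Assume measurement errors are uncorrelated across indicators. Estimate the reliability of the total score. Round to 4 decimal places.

Var(H+E) = 6.1² + 5.8² + 2·[6.1·5.8·0.30] = 70.85 + 21.228 = 92.078.
Under uncorrelated errors the observed covariances equal the true-score covariances, so only the own-variance terms attenuate.
True-score variance = [6.1²·0.91 + 5.8²·0.58] + 21.228 = 53.3723 + 21.228 = 74.6003.
Reliability = 74.6003 / 92.078 = 0.8102.

0.8102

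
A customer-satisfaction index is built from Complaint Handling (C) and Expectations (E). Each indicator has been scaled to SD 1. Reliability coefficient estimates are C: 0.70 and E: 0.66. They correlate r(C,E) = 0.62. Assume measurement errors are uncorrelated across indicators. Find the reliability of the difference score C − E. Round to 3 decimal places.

0.158

Var(C−E) = 1 + 1 − 2·0.62 = 2 − 1.24 = 0.76.
Under uncorrelated errors the observed covariances equal the true-score covariances, so only the own-variance terms attenuate.
True-score variance = [0.70 + 0.66] − 1.24 = 1.36 − 1.24 = 0.12.
Reliability = 0.12 / 0.76 = 0.158.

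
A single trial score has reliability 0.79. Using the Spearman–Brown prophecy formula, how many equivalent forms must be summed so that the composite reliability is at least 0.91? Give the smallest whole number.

3

k ≥ ρ*(1−ρ₁)/(ρ₁(1−ρ*)) = 0.91·0.21 / (0.79·0.09) = 2.688.
Smallest integer k = 3.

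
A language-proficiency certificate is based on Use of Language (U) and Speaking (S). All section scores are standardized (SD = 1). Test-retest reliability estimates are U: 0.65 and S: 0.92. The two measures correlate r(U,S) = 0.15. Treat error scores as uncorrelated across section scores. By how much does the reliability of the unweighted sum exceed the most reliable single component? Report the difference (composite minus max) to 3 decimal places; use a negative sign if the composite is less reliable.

-0.107

Var(sum) = 2 + 0.3 = 2.3; true-score variance = 1.57 + 0.3 = 1.87; composite reliability = 0.8130.
Max component reliability = 0.9200.
Difference = 0.8130 − 0.9200 = -0.107.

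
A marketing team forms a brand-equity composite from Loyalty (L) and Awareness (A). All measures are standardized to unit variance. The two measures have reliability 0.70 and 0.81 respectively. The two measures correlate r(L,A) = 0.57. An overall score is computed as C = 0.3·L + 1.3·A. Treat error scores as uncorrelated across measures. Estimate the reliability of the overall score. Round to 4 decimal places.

0.8435

Var(C) = 0.3² + 1.3² + 2·[0.39·0.57] = 1.78 + 0.4446 = 2.2246.
Because errors are independent across components, Cov(Tᵢ,Tⱼ) = Cov(Xᵢ,Xⱼ); the off-diagonal part of the true-score variance is the same as above.
True-score variance = [0.3²·0.70 + 1.3²·0.81] + 0.4446 = 1.4319 + 0.4446 = 1.8765.
Reliability = 1.8765 / 2.2246 = 0.8435.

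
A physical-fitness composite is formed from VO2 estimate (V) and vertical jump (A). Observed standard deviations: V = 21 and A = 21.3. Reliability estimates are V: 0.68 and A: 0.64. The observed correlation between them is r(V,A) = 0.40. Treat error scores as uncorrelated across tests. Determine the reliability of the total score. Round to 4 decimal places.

Var(V+A) = 21² + 21.3² + 2·[21·21.3·0.40] = 894.69 + 357.84 = 1252.53.
Under uncorrelated errors the observed covariances equal the true-score covariances, so only the own-variance terms attenuate.
True-score variance = [21²·0.68 + 21.3²·0.64] + 357.84 = 590.242 + 357.84 = 948.082.
Reliability = 948.082 / 1252.53 = 0.7569.

0.7569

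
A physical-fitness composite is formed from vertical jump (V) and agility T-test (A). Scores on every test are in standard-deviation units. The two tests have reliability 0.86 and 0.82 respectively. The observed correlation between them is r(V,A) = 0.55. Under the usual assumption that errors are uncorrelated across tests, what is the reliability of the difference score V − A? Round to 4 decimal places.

Var(V−A) = 1 + 1 − 2·0.55 = 2 − 1.1 = 0.9.
With uncorrelated errors the cross-covariances are all true-score covariance, so they carry over unchanged; only the diagonal terms shrink to ρᵢσᵢ².
True-score variance = [0.86 + 0.82] − 1.1 = 1.68 − 1.1 = 0.58.
Reliability = 0.58 / 0.9 = 0.6444.

0.6444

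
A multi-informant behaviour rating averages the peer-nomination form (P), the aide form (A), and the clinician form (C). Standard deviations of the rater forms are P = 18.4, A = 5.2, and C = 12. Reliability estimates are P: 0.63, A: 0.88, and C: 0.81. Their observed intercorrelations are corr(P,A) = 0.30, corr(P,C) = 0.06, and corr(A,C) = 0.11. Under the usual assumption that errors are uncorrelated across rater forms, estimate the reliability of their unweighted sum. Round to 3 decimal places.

0.743

Var(P+A+C) = 18.4² + 5.2² + 12² + 2·[18.4·5.2·0.30 + 18.4·12·0.06 + 5.2·12·0.11] = 509.6 + 97.632 = 607.232.
With uncorrelated errors the cross-covariances are all true-score covariance, so they carry over unchanged; only the diagonal terms shrink to ρᵢσᵢ².
True-score variance = [18.4²·0.63 + 5.2²·0.88 + 12²·0.81] + 97.632 = 353.728 + 97.632 = 451.36.
Reliability = 451.36 / 607.232 = 0.743.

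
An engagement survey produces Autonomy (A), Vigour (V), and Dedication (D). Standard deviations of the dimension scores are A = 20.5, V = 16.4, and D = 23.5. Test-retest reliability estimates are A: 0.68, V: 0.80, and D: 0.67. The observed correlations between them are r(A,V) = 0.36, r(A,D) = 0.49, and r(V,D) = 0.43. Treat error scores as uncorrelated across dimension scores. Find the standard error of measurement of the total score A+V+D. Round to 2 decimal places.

Var(total) = 1241.46 + 1045.62 = 2287.08.
True-score variance = 870.946 + 1045.62 = 1916.57, so reliability = 0.8380.
Error variance = 2287.08 − 1916.57 = 370.514; SEM = √370.514 = 19.25.

19.25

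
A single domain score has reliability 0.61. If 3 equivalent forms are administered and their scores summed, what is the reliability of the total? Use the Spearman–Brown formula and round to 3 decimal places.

0.824

ρ_k = kρ / (1 + (k−1)ρ) = 3·0.61 / (1 + 2·0.61) = 1.830 / 2.220 = 0.824.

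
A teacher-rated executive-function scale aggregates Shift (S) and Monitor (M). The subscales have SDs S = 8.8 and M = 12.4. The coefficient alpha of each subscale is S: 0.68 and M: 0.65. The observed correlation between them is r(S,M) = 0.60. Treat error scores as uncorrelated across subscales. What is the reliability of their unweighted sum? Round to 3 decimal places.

Var(S+M) = 8.8² + 12.4² + 2·[8.8·12.4·0.60] = 231.2 + 130.944 = 362.144.
Because errors are independent across components, Cov(Tᵢ,Tⱼ) = Cov(Xᵢ,Xⱼ); the off-diagonal part of the true-score variance is the same as above.
True-score variance = [8.8²·0.68 + 12.4²·0.65] + 130.944 = 152.603 + 130.944 = 283.547.
Reliability = 283.547 / 362.144 = 0.783.

0.783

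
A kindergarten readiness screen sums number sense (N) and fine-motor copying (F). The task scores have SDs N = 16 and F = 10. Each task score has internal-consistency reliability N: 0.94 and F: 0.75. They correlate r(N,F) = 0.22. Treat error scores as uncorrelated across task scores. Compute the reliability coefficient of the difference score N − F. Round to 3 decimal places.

Var(N−F) = 16² + 10² − 2·16·10·0.22 = 356 − 70.4 = 285.6.
With uncorrelated errors the cross-covariances are all true-score covariance, so they carry over unchanged; only the diagonal terms shrink to ρᵢσᵢ².
True-score variance = [16²·0.94 + 10²·0.75] − 70.4 = 315.64 − 70.4 = 245.24.
Reliability = 245.24 / 285.6 = 0.859.

0.859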